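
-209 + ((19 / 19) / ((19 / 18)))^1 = -3953 / 19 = -208.05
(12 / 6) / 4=0.50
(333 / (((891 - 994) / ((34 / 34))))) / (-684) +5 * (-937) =-36674143 / 7828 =-4685.00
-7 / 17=-0.41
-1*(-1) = 1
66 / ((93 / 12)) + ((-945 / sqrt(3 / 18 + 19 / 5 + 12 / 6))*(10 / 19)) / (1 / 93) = 264 / 31 - 878850*sqrt(5370) / 3401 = -18927.79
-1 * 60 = -60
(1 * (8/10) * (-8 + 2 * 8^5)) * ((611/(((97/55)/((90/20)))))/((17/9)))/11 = 6486092496/1649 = 3933349.00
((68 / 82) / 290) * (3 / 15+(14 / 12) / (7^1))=0.00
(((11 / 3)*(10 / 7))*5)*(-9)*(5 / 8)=-4125 / 28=-147.32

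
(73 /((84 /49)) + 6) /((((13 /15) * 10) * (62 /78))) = 1749 /248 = 7.05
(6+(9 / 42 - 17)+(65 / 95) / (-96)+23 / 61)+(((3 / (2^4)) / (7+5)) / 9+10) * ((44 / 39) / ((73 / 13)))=-4301535737 / 511703136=-8.41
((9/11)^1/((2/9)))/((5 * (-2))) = -81/220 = -0.37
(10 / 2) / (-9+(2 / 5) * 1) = -0.58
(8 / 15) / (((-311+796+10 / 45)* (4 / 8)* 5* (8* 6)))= 1 / 109175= 0.00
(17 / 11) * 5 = 85 / 11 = 7.73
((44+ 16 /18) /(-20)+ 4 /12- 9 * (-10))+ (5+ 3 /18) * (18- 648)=-142511 /45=-3166.91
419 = 419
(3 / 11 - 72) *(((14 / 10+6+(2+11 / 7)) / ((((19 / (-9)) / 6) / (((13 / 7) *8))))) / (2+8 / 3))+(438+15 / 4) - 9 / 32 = 86736245613 / 11469920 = 7562.06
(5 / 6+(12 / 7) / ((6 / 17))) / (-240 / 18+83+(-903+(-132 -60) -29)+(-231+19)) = -239 / 53186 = -0.00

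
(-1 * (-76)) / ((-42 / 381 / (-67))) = 323342 / 7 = 46191.71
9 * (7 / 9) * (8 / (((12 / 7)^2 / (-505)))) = -173215 / 18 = -9623.06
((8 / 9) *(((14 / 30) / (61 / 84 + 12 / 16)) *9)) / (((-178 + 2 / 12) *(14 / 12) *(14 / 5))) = -144 / 33077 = -0.00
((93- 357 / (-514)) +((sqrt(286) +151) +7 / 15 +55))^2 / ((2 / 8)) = 9256972*sqrt(286) / 3855 +5372721675649 / 14861025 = 402140.52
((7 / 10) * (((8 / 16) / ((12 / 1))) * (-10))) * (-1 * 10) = 35 / 12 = 2.92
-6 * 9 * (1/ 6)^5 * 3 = -1/ 48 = -0.02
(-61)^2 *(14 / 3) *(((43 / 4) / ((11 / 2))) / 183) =185.46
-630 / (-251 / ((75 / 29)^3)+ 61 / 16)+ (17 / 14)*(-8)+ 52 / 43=1095140166560 / 21735766549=50.38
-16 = -16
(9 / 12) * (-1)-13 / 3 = -61 / 12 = -5.08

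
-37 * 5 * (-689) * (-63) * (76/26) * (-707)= 16595531190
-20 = -20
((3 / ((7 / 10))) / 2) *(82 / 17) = 1230 / 119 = 10.34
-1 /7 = -0.14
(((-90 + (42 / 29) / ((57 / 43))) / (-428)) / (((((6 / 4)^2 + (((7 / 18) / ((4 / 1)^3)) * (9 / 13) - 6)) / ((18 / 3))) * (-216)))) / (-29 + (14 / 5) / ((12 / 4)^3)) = -76421280 / 1433535504881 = -0.00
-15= -15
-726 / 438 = -121 / 73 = -1.66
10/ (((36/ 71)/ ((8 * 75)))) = 35500/ 3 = 11833.33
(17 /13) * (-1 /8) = -17 /104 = -0.16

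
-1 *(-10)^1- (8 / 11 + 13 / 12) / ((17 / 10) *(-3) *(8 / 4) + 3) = 48715 / 4752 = 10.25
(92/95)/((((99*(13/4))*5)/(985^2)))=14281712/24453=584.05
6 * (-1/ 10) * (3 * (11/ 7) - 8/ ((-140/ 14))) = -579/ 175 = -3.31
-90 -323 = -413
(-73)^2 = 5329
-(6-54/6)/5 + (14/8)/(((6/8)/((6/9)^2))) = 221/135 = 1.64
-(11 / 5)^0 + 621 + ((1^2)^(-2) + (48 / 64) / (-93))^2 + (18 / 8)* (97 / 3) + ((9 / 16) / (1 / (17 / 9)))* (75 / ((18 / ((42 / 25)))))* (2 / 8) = 695.59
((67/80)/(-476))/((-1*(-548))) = -67/20867840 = -0.00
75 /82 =0.91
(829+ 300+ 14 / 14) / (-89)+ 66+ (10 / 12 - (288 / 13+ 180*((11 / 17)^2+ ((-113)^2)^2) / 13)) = -4529240413528775 / 2006238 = -2257578818.43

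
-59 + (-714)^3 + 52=-363994351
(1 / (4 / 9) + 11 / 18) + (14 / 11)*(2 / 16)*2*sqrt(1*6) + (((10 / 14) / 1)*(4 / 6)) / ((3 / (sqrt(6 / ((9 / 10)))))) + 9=20*sqrt(15) / 189 + 7*sqrt(6) / 22 + 427 / 36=13.05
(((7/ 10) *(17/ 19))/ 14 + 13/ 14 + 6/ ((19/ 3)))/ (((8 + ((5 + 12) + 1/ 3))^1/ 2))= 15327/ 101080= 0.15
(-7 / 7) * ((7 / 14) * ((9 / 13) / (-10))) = 9 / 260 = 0.03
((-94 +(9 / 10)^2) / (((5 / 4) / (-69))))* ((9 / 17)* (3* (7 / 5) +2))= 179400069 / 10625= 16884.71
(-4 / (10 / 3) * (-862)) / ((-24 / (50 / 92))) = -2155 / 92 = -23.42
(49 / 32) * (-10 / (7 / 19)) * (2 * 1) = -665 / 8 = -83.12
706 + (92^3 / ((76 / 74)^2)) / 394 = 183461586 / 71117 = 2579.71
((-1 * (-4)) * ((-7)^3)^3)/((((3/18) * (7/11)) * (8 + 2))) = -152190746.40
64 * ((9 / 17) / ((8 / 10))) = 720 / 17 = 42.35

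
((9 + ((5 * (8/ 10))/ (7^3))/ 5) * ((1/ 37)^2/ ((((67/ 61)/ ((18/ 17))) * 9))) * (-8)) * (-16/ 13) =241095424/ 34764392845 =0.01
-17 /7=-2.43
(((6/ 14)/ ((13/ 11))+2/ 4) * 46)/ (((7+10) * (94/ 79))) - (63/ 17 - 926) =134403435/ 145418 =924.26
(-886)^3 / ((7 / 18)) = -12519116208 / 7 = -1788445172.57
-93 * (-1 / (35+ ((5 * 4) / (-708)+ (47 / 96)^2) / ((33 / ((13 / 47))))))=78431265792 / 29518637663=2.66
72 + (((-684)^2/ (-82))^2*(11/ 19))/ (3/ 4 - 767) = -126354384504/ 5152265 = -24524.05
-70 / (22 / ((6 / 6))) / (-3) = 35 / 33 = 1.06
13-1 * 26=-13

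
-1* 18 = -18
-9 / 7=-1.29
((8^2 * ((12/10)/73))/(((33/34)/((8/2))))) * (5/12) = 4352/2409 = 1.81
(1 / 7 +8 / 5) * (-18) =-1098 / 35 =-31.37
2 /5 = 0.40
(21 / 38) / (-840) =-1 / 1520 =-0.00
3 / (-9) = -0.33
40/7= 5.71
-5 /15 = -1 /3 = -0.33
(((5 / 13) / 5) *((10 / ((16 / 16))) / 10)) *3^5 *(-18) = -4374 / 13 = -336.46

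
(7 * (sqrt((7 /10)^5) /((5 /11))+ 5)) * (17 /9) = 64141 * sqrt(70) /45000+ 595 /9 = 78.04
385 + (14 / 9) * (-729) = -749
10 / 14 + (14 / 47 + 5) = 1978 / 329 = 6.01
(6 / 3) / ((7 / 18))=36 / 7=5.14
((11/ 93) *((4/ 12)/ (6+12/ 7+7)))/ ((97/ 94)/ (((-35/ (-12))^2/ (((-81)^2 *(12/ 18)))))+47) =4433275/ 955621376217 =0.00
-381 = -381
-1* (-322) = 322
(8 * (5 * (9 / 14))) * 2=51.43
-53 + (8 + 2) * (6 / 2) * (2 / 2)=-23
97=97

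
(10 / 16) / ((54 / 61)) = 305 / 432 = 0.71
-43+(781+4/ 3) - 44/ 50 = 55384/ 75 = 738.45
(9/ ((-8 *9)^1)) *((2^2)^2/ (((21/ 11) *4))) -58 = -58.26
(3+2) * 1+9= 14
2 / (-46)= -1 / 23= -0.04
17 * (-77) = -1309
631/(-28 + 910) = 631/882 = 0.72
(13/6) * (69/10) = 299/20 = 14.95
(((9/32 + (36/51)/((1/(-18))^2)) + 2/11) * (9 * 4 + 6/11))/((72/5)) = 459401245/789888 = 581.60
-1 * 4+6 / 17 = -62 / 17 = -3.65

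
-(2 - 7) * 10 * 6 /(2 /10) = 1500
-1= -1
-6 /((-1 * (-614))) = -3 /307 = -0.01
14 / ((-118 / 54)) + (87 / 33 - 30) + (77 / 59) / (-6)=-132349 / 3894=-33.99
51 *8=408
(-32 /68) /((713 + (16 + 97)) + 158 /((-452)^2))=-817216 /1434419727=-0.00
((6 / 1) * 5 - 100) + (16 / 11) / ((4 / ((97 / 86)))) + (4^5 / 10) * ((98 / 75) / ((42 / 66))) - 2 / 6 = 8297493 / 59125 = 140.34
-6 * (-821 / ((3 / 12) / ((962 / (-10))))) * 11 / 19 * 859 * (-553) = 49523400254328 / 95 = 521298950045.56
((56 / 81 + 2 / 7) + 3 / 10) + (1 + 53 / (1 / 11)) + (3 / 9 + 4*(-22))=2821451 / 5670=497.61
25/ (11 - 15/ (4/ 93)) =-100/ 1351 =-0.07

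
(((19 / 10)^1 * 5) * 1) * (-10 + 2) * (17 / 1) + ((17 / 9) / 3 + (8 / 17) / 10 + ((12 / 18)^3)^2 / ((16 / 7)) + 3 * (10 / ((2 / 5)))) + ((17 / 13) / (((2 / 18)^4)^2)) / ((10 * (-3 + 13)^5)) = -186885318172999 / 161109000000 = -1159.99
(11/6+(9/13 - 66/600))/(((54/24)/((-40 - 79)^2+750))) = 10805887/675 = 16008.72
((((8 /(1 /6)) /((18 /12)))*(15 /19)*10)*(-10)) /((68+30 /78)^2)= -8112000 /15016099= -0.54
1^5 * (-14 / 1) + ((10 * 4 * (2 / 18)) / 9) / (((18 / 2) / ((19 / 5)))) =-10054 / 729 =-13.79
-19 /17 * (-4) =76 /17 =4.47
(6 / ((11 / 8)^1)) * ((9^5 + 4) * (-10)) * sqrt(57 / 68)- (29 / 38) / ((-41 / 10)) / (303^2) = 145 / 71519211- 14172720 * sqrt(969) / 187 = -2359247.42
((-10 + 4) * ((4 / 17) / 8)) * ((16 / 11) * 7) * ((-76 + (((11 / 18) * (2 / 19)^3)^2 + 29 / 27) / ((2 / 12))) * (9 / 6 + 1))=312.44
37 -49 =-12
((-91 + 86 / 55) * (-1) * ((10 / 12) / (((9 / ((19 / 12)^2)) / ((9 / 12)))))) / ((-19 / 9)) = -7.38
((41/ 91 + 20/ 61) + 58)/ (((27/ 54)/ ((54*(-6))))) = -211428792/ 5551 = -38088.42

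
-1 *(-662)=662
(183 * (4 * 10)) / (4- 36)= -915 / 4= -228.75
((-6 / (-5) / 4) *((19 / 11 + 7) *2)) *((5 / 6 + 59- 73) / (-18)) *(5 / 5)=632 / 165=3.83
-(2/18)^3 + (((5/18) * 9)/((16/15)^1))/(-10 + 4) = -18289/46656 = -0.39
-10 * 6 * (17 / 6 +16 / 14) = -1670 / 7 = -238.57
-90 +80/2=-50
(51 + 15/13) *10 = 6780/13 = 521.54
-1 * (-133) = 133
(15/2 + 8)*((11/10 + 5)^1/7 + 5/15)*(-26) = -101959/210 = -485.52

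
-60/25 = -12/5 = -2.40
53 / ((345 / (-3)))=-53 / 115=-0.46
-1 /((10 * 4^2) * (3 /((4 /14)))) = -1 /1680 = -0.00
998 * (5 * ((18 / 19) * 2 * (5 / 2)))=449100 / 19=23636.84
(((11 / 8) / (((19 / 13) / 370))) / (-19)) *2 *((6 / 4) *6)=-238095 / 722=-329.77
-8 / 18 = -4 / 9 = -0.44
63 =63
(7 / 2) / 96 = 7 / 192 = 0.04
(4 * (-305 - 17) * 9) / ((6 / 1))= -1932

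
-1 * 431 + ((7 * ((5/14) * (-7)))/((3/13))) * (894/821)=-421646/821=-513.58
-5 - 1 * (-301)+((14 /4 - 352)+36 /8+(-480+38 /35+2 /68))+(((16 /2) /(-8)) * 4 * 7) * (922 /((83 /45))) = -1434487219 /98770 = -14523.51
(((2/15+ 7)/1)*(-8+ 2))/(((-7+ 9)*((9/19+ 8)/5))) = -2033/161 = -12.63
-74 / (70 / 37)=-1369 / 35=-39.11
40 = 40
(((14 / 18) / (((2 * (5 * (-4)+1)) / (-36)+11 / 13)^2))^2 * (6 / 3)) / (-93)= -1209158496 / 1215630919375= -0.00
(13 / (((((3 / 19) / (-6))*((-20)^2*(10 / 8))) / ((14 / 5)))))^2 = 7.65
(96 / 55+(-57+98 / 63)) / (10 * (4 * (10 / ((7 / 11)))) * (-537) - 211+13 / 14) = 372134 / 2340627795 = 0.00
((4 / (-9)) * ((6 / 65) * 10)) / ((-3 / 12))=1.64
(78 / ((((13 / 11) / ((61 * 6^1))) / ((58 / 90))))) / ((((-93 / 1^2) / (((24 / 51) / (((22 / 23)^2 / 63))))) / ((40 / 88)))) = -157214568 / 63767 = -2465.45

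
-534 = -534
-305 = -305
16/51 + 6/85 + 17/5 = 3.78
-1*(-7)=7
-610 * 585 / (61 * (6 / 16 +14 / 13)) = -608400 / 151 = -4029.14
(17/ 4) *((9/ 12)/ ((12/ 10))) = 85/ 32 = 2.66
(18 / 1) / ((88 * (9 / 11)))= 1 / 4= 0.25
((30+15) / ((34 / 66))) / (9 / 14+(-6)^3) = -462 / 1139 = -0.41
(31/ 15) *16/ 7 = 496/ 105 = 4.72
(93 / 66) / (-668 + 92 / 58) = -899 / 425172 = -0.00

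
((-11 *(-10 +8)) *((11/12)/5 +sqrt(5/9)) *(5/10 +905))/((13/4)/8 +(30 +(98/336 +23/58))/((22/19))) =559222312/4120415 +203353568 *sqrt(5)/824083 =687.50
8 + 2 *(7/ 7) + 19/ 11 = 129/ 11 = 11.73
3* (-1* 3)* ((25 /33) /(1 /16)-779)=75921 /11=6901.91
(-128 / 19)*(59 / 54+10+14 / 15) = -207808 / 2565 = -81.02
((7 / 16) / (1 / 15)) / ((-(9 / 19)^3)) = -240065 / 3888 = -61.75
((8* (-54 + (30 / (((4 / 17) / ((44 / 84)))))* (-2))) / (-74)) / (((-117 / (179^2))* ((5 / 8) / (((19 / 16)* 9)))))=-122973358 / 1295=-94960.12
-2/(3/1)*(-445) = 890/3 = 296.67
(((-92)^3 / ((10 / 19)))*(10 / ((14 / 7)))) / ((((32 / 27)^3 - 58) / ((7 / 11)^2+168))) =1483503685535088 / 67085183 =22113730.92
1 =1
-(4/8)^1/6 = -1/12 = -0.08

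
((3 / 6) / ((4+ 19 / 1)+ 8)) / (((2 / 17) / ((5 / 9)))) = 85 / 1116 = 0.08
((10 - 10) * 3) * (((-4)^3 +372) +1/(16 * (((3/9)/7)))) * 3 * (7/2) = 0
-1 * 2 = -2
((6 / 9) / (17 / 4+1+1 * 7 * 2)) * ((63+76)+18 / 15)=5608 / 1155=4.86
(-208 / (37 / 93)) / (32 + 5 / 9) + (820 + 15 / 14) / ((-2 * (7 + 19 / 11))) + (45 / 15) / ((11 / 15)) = -18915035863 / 320546688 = -59.01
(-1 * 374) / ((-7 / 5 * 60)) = 187 / 42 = 4.45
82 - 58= 24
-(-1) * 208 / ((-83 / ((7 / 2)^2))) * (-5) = 153.49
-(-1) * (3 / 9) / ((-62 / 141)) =-47 / 62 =-0.76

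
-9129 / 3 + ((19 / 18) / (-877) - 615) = -57745207 / 15786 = -3658.00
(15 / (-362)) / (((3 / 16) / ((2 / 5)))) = -16 / 181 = -0.09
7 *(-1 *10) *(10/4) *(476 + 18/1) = -86450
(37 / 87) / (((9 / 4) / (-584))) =-86432 / 783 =-110.39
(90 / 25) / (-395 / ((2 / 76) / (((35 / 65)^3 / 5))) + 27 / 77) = -3045042 / 396132515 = -0.01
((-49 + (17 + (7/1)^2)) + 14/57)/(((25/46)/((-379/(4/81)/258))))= -77119299/81700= -943.93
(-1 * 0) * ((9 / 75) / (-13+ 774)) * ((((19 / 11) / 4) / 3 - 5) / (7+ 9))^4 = 0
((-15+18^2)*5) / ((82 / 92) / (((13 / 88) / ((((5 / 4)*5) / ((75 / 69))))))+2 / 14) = 28119 / 634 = 44.35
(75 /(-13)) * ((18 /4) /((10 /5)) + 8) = -3075 /52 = -59.13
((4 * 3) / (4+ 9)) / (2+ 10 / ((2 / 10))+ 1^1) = 12 / 689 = 0.02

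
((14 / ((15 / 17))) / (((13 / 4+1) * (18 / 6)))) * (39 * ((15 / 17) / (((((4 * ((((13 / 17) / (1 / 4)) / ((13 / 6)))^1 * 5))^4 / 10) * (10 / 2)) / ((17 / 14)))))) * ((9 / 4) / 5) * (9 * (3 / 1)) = 3257319 / 1638400000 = 0.00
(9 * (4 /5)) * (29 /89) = 1044 /445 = 2.35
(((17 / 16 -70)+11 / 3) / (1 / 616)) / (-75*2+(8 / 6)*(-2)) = 241241 / 916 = 263.36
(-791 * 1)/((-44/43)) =34013/44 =773.02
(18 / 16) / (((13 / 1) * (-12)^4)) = 1 / 239616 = 0.00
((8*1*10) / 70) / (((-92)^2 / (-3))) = -3 / 7406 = -0.00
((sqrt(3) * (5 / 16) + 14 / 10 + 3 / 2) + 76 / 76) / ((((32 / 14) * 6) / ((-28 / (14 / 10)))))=-91 / 16 - 175 * sqrt(3) / 384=-6.48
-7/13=-0.54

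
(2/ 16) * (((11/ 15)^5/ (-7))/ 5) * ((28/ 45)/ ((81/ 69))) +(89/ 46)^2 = 36537262938091/ 9761537812500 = 3.74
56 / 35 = 8 / 5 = 1.60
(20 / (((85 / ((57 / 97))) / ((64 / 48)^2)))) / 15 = 1216 / 74205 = 0.02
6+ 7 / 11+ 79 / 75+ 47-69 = -11806 / 825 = -14.31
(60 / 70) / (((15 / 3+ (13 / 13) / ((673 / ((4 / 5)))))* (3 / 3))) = 0.17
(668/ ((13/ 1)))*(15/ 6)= 1670/ 13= 128.46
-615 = -615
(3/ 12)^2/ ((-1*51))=-1/ 816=-0.00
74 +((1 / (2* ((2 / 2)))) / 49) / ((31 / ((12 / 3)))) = 112408 / 1519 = 74.00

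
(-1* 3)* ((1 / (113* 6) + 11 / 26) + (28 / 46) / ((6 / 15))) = -197278 / 33787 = -5.84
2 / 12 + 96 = 577 / 6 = 96.17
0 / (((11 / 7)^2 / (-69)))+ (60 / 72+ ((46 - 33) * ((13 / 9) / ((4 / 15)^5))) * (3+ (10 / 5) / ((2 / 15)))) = 385004405 / 1536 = 250653.91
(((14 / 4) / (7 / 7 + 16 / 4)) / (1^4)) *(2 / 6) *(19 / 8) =133 / 240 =0.55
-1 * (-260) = 260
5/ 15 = 1/ 3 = 0.33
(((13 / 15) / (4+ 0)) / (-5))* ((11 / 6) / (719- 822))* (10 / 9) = 0.00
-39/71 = -0.55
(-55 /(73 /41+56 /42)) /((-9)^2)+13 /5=123158 /51705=2.38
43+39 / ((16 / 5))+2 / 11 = 9745 / 176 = 55.37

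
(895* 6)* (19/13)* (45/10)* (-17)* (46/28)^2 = -4129001055/2548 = -1620487.07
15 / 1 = 15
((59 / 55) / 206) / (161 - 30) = 59 / 1484230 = 0.00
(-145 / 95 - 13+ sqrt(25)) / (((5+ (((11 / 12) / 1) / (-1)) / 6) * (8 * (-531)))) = 181 / 391229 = 0.00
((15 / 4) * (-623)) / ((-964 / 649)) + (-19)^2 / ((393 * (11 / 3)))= 8740920121 / 5556496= 1573.10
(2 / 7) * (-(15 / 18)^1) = -0.24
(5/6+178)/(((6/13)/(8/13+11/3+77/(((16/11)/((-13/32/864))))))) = 26269195657/15925248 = 1649.53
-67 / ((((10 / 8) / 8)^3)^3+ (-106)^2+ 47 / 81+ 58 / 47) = -8974442604326289408 / 1505270437901426061563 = -0.01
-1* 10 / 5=-2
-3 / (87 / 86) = -86 / 29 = -2.97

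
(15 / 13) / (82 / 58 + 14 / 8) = 1740 / 4771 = 0.36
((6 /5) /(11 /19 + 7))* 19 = 361 /120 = 3.01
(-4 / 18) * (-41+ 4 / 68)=9.10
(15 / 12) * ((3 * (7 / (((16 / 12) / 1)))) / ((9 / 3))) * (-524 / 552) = -4585 / 736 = -6.23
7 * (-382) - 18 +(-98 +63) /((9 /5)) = -24403 /9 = -2711.44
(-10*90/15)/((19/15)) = -900/19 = -47.37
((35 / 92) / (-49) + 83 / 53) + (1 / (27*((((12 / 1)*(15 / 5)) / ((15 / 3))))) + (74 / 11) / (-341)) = 24012926491 / 15555539538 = 1.54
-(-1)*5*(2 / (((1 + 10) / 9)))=8.18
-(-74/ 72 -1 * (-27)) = -935/ 36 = -25.97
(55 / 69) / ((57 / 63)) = 385 / 437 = 0.88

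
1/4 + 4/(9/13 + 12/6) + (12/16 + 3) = 192/35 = 5.49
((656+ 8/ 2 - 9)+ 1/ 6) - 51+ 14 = 3685/ 6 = 614.17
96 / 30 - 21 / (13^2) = 2599 / 845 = 3.08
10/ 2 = 5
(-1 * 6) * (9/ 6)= -9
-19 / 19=-1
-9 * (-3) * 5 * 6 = 810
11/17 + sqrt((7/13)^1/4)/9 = sqrt(91)/234 + 11/17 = 0.69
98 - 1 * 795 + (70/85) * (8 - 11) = -11891/17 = -699.47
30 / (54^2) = 5 / 486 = 0.01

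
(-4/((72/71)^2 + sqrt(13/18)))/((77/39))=-73380183552/11810071735 + 11892666708 *sqrt(26)/11810071735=-1.08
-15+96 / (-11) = -261 / 11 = -23.73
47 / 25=1.88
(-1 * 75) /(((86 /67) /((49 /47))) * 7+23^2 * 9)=-35175 /2236951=-0.02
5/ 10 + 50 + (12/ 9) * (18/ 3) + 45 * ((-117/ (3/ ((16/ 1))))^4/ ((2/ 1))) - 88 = 6822615121861/ 2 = 3411307560930.50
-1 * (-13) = 13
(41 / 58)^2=0.50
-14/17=-0.82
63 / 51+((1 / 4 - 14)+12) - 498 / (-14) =16687 / 476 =35.06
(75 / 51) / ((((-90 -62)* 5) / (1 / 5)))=-1 / 2584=-0.00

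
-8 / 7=-1.14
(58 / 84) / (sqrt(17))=29 * sqrt(17) / 714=0.17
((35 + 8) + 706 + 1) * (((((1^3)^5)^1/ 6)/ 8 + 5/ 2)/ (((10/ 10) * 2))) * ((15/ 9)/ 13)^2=378125/ 24336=15.54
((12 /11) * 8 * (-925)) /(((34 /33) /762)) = -101498400 /17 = -5970494.12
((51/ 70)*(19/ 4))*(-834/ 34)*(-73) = 1735137/ 280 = 6196.92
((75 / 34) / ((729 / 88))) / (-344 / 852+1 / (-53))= -4139300 / 6569667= -0.63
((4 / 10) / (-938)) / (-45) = 1 / 105525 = 0.00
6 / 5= 1.20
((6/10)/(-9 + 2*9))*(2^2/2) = 2/15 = 0.13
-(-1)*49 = 49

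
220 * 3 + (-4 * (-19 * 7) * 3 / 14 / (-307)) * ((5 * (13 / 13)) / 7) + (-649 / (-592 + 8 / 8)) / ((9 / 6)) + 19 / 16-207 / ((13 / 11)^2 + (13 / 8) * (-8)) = 538510497803 / 792516816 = 679.49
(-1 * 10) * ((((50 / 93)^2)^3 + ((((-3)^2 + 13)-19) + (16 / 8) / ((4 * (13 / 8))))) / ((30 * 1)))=-28023702888307 / 25232617154511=-1.11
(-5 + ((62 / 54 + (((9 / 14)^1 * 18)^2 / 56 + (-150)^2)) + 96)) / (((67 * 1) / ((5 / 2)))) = 8369921095 / 9927792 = 843.08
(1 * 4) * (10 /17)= 2.35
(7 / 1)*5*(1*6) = 210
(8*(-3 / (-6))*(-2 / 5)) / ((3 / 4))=-32 / 15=-2.13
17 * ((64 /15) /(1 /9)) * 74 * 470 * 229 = 5199303936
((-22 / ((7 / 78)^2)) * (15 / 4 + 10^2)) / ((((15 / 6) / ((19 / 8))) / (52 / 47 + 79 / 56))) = -174799213875 / 257936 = -677684.44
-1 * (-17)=17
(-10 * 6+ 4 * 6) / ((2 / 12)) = -216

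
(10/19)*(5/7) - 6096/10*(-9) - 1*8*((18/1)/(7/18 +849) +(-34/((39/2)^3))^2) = 196287281858192433074/35775718785682785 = 5486.61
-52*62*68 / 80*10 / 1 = -27404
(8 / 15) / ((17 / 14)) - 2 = -398 / 255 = -1.56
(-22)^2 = 484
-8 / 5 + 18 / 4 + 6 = 89 / 10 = 8.90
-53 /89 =-0.60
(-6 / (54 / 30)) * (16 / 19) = -160 / 57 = -2.81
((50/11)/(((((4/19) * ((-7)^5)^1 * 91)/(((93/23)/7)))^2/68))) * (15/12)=6634864125/5335776242348063512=0.00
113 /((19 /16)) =1808 /19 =95.16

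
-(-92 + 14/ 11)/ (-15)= -6.05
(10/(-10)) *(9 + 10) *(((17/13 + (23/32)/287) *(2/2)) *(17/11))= -50525921/1313312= -38.47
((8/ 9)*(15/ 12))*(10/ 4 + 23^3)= 40565/ 3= 13521.67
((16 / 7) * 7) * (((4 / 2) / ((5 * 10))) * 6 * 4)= 384 / 25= 15.36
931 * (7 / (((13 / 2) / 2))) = 26068 / 13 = 2005.23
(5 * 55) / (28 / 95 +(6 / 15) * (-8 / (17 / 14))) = -88825 / 756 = -117.49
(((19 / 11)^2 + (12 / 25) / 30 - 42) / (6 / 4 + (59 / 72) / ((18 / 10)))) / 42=-9101052 / 19163375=-0.47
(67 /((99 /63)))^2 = 219961 /121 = 1817.86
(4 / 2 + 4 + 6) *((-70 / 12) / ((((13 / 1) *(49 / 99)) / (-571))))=565290 / 91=6211.98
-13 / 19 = -0.68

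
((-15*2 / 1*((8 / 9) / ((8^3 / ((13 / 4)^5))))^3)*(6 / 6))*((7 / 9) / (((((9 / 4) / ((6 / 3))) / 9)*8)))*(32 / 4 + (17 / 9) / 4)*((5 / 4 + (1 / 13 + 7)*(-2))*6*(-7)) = -197421922232745557622275 / 7387029288794456064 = -26725.48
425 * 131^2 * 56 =408431800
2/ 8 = 1/ 4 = 0.25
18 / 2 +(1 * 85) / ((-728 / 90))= -549 / 364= -1.51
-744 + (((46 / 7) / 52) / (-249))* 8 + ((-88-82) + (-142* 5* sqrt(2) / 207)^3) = -20710418 / 22659-715822000* sqrt(2) / 8869743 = -1028.14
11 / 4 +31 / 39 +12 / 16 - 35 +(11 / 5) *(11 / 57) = -74793 / 2470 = -30.28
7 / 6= 1.17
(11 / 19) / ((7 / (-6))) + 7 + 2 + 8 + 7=3126 / 133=23.50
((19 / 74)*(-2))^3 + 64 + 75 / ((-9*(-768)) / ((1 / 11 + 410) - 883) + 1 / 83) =58.73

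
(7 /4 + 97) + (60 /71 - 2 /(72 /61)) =125117 /1278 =97.90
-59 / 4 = -14.75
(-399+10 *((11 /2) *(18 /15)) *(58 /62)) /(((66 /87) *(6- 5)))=-303195 /682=-444.57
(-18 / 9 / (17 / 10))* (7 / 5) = -28 / 17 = -1.65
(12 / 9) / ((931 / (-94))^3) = -3322336 / 2420863473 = -0.00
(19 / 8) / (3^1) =19 / 24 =0.79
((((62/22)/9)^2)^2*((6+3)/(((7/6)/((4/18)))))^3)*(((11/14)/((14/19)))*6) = 561500768/1811979477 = 0.31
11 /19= 0.58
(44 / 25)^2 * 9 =17424 / 625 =27.88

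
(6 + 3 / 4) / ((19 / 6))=81 / 38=2.13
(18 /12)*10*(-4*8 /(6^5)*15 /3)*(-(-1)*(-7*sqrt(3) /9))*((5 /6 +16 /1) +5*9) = 64925*sqrt(3) /4374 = 25.71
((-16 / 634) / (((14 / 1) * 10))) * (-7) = 2 / 1585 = 0.00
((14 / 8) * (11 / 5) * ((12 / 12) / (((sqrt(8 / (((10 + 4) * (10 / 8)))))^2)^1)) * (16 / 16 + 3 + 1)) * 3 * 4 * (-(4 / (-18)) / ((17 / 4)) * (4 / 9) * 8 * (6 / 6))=43120 / 459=93.94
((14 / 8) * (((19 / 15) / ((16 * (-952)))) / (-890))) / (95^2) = 1 / 55194240000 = 0.00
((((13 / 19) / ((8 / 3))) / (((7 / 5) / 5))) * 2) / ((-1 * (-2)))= 975 / 1064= 0.92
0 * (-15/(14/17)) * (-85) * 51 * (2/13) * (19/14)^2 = 0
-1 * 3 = -3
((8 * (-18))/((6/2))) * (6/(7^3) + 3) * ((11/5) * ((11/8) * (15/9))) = -250470/343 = -730.23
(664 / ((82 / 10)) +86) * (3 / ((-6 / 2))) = -6846 / 41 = -166.98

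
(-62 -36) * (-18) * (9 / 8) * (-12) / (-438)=3969 / 73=54.37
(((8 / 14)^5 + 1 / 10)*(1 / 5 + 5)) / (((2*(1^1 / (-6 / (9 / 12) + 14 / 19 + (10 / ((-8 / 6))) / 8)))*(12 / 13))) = -3798453633 / 1021865600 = -3.72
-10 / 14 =-5 / 7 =-0.71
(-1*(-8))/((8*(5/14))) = 14/5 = 2.80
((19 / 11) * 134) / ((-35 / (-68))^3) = 1697.42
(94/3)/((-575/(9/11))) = -282/6325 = -0.04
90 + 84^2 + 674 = 7820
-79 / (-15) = 79 / 15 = 5.27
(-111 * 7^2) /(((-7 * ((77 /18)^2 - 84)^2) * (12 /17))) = 16507476 /64733767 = 0.26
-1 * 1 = -1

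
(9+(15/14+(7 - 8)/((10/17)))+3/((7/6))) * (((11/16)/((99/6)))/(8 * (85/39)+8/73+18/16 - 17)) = 363467/1331645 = 0.27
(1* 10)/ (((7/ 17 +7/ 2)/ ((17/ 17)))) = 340/ 133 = 2.56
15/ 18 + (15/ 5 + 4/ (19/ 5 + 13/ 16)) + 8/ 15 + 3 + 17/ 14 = 122023/ 12915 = 9.45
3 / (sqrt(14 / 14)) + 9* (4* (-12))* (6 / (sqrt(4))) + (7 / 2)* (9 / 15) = -12909 / 10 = -1290.90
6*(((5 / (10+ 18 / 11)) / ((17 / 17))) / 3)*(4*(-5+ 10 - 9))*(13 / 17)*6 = -63.09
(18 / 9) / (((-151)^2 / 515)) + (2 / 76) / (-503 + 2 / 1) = 19586339 / 434085438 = 0.05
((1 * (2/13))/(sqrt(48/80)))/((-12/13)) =-sqrt(15)/18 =-0.22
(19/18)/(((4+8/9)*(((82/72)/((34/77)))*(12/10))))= 4845/69454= 0.07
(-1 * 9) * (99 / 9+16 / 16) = -108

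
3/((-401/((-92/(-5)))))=-276/2005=-0.14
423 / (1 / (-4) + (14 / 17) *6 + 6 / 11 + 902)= 316404 / 678613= 0.47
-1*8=-8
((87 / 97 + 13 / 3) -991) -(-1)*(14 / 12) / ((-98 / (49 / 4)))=-1530141 / 1552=-985.92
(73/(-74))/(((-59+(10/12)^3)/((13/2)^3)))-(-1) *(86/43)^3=11800735/933806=12.64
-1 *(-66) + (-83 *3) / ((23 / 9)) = -723 / 23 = -31.43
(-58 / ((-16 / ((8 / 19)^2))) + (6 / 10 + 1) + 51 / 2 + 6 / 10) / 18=102317 / 64980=1.57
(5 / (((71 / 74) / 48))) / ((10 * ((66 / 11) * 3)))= 296 / 213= 1.39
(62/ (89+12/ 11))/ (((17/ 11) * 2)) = 0.22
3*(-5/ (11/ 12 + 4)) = -180/ 59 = -3.05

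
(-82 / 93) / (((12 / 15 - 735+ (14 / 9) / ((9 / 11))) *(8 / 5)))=27675 / 36776044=0.00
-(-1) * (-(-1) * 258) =258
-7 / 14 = -1 / 2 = -0.50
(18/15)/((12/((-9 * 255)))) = -459/2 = -229.50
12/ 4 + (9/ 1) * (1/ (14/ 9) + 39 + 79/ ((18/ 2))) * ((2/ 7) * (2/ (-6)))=-38.50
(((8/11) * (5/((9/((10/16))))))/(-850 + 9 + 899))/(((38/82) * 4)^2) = 42025/33165792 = 0.00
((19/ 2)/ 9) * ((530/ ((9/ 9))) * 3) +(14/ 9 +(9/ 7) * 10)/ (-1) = 1663.92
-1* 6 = -6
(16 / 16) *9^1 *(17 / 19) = 153 / 19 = 8.05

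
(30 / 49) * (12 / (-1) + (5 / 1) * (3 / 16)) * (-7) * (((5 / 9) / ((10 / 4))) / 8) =295 / 224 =1.32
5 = 5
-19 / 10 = -1.90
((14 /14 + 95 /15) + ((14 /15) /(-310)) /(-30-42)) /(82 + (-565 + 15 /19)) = -23324533 /1533718800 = -0.02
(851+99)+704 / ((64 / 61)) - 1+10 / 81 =131230 / 81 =1620.12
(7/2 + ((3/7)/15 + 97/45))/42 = 3581/26460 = 0.14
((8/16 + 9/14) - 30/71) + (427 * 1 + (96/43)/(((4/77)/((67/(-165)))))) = 43839311/106855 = 410.27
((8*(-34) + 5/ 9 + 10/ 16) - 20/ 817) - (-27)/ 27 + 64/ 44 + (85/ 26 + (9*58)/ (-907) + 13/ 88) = -253250804990/ 953691453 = -265.55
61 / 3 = 20.33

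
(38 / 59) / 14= 19 / 413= 0.05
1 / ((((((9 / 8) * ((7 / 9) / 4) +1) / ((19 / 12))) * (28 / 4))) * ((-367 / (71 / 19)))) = -568 / 300573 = -0.00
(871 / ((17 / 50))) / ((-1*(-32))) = 21775 / 272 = 80.06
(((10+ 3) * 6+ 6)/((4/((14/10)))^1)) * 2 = 294/5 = 58.80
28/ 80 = 7/ 20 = 0.35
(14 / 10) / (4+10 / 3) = 21 / 110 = 0.19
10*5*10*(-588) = -294000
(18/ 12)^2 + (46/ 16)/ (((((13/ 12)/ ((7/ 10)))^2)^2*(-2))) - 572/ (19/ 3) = -119814185913/ 1356647500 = -88.32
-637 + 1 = -636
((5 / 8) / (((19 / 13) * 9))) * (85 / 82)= 5525 / 112176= 0.05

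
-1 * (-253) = 253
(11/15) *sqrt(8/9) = 22 *sqrt(2)/45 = 0.69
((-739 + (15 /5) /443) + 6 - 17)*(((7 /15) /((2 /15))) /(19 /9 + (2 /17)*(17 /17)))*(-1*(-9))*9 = -28822759497 /302126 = -95399.80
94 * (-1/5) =-94/5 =-18.80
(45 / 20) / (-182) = -9 / 728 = -0.01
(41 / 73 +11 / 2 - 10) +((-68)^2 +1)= 674675 / 146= 4621.06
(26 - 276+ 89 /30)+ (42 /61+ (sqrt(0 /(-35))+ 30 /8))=-242.59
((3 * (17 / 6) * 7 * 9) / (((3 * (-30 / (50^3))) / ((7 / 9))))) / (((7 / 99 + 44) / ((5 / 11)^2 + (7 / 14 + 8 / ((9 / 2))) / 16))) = -31656603125 / 6910992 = -4580.62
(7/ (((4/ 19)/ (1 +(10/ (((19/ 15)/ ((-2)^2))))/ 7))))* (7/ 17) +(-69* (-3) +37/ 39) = 751589/ 2652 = 283.40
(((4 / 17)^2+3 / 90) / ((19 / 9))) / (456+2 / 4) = 2307 / 25066415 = 0.00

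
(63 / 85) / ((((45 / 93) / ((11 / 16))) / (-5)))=-7161 / 1360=-5.27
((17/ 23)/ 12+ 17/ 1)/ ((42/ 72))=4709/ 161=29.25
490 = 490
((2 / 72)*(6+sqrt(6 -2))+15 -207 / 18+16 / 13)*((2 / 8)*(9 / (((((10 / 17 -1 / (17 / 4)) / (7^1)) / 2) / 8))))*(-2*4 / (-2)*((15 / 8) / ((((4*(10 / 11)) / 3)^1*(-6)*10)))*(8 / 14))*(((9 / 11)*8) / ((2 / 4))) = -177327 / 65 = -2728.11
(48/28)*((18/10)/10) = 54/175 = 0.31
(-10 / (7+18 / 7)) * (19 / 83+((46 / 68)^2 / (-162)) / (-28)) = -498363055 / 2082839184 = -0.24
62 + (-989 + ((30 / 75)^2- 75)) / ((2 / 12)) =-158026 / 25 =-6321.04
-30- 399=-429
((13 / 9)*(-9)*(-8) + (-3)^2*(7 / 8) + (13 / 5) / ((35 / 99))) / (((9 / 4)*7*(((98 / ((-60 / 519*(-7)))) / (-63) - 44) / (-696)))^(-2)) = 19959048266983 / 155013120000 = 128.76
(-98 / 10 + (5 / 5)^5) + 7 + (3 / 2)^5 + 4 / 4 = 1087 / 160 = 6.79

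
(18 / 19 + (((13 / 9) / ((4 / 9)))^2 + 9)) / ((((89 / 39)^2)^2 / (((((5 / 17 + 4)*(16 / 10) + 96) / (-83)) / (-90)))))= 350350332579 / 33641134779380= 0.01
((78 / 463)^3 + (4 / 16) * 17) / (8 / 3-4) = -5067589821 / 1588045552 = -3.19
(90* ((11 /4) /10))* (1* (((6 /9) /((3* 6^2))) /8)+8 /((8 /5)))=71291 /576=123.77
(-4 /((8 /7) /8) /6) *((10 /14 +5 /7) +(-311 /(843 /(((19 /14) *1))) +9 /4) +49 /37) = -3932003 /187146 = -21.01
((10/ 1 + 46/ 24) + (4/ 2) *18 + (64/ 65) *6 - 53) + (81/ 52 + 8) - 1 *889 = -342661/ 390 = -878.62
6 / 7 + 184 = 1294 / 7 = 184.86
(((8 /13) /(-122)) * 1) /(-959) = 4 /760487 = 0.00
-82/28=-41/14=-2.93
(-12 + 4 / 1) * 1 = -8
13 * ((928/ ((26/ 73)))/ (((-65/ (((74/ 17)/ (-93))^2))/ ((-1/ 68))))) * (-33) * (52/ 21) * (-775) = 10201568960/ 9595089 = 1063.21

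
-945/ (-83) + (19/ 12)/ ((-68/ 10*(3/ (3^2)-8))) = 2963845/ 259624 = 11.42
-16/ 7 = -2.29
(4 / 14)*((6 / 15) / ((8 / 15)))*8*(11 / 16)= 33 / 28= 1.18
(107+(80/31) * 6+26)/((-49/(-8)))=36824/1519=24.24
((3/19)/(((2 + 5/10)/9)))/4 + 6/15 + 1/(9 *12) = 5657/10260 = 0.55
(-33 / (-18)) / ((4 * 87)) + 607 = 1267427 / 2088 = 607.01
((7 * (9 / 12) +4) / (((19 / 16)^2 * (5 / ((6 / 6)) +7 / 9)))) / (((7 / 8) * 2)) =21312 / 32851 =0.65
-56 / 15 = -3.73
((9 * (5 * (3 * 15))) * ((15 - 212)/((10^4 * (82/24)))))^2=2291632641/16810000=136.33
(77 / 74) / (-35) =-11 / 370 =-0.03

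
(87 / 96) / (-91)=-29 / 2912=-0.01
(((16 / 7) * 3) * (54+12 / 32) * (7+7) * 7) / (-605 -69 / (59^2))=-63597870 / 1053037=-60.39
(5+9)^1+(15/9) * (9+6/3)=97/3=32.33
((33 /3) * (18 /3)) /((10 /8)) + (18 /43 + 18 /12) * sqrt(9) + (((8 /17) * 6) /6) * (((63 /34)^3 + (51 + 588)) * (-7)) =-74246586771 /35914030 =-2067.34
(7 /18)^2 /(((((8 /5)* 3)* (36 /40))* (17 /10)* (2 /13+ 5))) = 79625 /19927944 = 0.00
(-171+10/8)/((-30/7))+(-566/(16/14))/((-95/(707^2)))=2605831.37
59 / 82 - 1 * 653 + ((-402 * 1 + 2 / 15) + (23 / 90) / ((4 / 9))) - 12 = -1048523 / 984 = -1065.57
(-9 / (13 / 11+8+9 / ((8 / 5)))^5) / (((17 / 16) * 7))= -759933960192 / 446960392732382417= -0.00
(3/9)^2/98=1/882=0.00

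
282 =282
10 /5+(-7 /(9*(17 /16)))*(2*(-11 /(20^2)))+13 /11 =135569 /42075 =3.22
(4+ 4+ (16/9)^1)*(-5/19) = -440/171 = -2.57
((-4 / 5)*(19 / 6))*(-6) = 76 / 5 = 15.20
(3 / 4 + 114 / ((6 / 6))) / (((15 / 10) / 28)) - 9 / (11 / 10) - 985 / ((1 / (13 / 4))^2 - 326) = 1294621931 / 605858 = 2136.84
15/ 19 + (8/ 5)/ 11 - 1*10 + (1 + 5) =-3203/ 1045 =-3.07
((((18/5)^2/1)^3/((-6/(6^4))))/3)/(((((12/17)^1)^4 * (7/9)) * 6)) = -14795494587/109375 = -135273.09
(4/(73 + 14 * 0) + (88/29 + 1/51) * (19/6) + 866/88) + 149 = 2402356739/14251644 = 168.57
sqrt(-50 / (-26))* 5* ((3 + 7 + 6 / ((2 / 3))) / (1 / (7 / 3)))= 3325* sqrt(13) / 39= 307.40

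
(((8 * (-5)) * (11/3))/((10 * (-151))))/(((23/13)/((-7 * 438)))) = -584584/3473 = -168.32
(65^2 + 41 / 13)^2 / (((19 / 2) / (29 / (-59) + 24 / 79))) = -353270.12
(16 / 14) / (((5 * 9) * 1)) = 8 / 315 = 0.03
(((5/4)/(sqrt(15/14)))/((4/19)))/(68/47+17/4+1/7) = 6251 * sqrt(210)/92220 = 0.98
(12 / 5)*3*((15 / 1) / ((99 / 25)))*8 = 2400 / 11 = 218.18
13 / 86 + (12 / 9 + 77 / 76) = 24487 / 9804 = 2.50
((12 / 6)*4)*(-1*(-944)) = 7552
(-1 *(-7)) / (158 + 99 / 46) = 322 / 7367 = 0.04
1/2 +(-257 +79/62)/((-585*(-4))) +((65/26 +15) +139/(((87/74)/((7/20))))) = 27708089/467480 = 59.27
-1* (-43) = 43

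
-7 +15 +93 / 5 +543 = 2848 / 5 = 569.60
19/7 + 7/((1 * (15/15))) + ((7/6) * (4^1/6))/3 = 1885/189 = 9.97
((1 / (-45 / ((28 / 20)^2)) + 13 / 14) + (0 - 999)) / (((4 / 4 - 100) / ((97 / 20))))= 1524870167 / 31185000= 48.90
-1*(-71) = 71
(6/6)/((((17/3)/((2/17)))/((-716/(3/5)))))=-7160/289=-24.78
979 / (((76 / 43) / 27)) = 1136619 / 76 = 14955.51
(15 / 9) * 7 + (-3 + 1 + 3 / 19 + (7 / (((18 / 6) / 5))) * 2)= 630 / 19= 33.16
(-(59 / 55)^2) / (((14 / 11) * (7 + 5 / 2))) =-3481 / 36575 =-0.10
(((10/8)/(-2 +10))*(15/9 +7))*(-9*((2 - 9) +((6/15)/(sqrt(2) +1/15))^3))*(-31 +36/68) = -32016319448295/12310563464 +9265899825*sqrt(2)/1538820433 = -2592.20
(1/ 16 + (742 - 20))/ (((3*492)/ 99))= 127083/ 2624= 48.43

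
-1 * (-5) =5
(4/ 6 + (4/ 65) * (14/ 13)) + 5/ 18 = 15373/ 15210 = 1.01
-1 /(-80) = 1 /80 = 0.01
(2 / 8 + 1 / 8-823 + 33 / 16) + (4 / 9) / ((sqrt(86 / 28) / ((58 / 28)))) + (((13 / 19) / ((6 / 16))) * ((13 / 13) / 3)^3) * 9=-2243395 / 2736 + 58 * sqrt(602) / 2709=-819.43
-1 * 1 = -1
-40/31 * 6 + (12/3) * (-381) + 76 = -45128/31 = -1455.74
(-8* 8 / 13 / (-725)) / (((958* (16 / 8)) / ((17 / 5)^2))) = 4624 / 112864375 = 0.00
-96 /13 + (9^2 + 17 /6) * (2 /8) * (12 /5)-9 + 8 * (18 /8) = 6749 /130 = 51.92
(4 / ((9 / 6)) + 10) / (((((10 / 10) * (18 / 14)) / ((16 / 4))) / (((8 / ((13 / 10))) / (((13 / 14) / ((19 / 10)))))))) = 2264192 / 4563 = 496.21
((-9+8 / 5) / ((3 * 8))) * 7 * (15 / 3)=-259 / 24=-10.79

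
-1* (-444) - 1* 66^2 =-3912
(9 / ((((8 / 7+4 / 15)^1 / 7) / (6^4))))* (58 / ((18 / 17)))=117403020 / 37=3173054.59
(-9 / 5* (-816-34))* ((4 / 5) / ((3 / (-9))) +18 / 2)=10098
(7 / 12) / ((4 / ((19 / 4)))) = 133 / 192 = 0.69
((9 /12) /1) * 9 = 27 /4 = 6.75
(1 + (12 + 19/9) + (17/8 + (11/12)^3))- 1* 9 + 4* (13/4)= 38027/1728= 22.01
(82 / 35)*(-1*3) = -246 / 35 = -7.03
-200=-200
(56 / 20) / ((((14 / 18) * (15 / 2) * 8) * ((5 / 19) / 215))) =2451 / 50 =49.02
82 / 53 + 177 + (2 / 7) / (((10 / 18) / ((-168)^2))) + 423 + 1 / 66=264392173 / 17490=15116.76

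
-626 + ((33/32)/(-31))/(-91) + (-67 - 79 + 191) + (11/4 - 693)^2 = 475864.06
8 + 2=10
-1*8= -8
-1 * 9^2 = -81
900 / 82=450 / 41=10.98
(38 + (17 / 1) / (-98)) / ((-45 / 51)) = -63019 / 1470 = -42.87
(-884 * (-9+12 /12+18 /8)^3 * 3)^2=65071987691841 /256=254187451921.25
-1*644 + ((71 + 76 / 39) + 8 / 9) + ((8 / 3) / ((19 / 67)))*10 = -1058431 / 2223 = -476.13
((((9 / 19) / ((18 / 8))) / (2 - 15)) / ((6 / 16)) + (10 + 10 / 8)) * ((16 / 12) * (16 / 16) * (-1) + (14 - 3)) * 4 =963293 / 2223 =433.33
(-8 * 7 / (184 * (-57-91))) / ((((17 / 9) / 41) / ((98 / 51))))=42189 / 491878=0.09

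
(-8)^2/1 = 64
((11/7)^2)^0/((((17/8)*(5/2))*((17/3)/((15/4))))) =36/289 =0.12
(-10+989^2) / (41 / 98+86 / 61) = 1949049186 / 3643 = 535012.13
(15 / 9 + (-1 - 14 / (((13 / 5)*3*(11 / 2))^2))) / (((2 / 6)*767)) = 121294 / 47053149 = 0.00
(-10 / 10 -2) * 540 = -1620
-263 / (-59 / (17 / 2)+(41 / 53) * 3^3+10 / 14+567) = -1658741 / 3668529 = -0.45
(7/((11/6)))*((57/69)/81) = 266/6831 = 0.04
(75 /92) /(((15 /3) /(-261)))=-3915 /92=-42.55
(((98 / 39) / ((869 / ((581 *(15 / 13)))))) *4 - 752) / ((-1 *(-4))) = -27325178 / 146861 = -186.06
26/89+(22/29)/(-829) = 623108/2139649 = 0.29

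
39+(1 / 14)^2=7645 / 196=39.01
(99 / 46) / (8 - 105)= -99 / 4462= -0.02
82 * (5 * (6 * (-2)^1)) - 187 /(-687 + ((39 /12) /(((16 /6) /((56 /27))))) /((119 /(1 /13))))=-2068465116 /420443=-4919.73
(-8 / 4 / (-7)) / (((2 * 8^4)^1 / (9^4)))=6561 / 28672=0.23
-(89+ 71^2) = -5130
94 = 94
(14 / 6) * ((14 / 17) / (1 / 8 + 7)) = 784 / 2907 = 0.27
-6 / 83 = -0.07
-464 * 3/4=-348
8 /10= 4 /5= 0.80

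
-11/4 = -2.75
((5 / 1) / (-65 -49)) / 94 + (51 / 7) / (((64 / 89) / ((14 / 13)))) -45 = -34.09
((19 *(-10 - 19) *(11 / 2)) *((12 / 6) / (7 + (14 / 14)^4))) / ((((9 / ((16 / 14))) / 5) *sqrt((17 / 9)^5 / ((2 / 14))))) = -818235 *sqrt(119) / 240737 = -37.08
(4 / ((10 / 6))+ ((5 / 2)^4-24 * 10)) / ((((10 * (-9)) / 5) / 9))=15883 / 160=99.27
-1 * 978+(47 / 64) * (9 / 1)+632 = -21721 / 64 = -339.39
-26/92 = -13/46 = -0.28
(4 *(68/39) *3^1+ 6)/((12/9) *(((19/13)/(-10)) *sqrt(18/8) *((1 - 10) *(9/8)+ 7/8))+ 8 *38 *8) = 7000/633023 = 0.01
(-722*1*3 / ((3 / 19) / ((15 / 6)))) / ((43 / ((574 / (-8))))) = 9842665 / 172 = 57224.80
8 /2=4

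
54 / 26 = 27 / 13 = 2.08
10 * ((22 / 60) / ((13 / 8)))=88 / 39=2.26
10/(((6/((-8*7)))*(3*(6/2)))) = -280/27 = -10.37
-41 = -41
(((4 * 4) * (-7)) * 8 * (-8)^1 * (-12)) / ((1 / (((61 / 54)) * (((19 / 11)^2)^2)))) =-113965193216 / 131769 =-864886.23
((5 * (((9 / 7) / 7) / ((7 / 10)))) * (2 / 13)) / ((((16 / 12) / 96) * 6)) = 10800 / 4459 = 2.42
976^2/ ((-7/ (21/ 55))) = -2857728/ 55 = -51958.69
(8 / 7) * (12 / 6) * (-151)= -2416 / 7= -345.14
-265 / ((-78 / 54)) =2385 / 13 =183.46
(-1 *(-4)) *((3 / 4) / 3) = 1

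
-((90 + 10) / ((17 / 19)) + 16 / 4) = -1968 / 17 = -115.76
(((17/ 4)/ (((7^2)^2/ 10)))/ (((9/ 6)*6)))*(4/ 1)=170/ 21609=0.01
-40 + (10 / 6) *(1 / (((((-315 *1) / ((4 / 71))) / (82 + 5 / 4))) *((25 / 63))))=-71111 / 1775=-40.06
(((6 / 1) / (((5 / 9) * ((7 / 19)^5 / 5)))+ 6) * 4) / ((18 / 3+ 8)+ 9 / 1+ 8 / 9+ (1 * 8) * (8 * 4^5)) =4817166768 / 9916785473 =0.49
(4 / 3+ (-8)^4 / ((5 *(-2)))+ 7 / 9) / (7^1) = -18337 / 315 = -58.21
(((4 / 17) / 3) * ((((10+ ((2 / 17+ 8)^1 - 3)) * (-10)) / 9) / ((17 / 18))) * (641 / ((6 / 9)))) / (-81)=16.56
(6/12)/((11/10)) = 5/11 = 0.45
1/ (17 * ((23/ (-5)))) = -5/ 391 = -0.01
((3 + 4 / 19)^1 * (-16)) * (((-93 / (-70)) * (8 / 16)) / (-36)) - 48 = -93869 / 1995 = -47.05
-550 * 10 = -5500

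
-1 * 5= -5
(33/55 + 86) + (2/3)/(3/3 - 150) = 193541/2235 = 86.60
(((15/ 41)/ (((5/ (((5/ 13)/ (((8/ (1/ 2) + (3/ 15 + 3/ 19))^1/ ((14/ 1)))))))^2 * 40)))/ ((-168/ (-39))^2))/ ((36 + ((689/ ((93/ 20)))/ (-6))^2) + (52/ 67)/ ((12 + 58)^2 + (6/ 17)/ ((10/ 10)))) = 0.00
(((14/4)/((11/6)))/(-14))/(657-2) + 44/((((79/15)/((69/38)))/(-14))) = -4593624303/21629410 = -212.38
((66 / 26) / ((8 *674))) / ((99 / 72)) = 3 / 8762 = 0.00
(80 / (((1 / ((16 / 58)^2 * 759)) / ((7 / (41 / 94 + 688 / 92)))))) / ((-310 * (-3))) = 1960397824 / 446100881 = 4.39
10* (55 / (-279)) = -550 / 279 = -1.97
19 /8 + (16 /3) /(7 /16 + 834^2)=634349519 /267093672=2.38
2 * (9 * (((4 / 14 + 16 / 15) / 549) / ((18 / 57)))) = 2698 / 19215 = 0.14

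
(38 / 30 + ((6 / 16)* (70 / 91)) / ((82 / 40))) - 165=-1307923 / 7995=-163.59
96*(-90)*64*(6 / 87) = -38135.17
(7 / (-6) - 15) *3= -97 / 2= -48.50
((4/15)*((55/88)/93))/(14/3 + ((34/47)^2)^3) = 10779215329/28931077580844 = 0.00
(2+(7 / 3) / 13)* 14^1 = 1190 / 39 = 30.51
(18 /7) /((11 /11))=18 /7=2.57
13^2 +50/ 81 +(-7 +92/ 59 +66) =1100014/ 4779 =230.18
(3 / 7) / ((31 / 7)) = 3 / 31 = 0.10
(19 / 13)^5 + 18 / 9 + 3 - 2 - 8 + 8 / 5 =6068514 / 1856465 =3.27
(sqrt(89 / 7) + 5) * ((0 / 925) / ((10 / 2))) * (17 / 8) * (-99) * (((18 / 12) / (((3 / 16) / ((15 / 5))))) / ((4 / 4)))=0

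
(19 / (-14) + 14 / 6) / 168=41 / 7056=0.01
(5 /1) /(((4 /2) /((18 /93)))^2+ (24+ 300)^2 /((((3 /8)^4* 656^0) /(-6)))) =-45 /286653503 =-0.00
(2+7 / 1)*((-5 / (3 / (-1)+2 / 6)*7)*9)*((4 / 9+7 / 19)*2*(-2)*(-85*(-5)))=-1469101.97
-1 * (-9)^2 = -81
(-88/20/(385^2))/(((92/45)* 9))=-1/619850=-0.00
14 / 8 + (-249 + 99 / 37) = -36197 / 148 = -244.57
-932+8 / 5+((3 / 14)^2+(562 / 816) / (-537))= -49940099023 / 53678520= -930.36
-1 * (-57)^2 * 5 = -16245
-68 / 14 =-34 / 7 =-4.86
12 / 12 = 1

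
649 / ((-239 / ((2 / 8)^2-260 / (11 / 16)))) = 3926391 / 3824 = 1026.78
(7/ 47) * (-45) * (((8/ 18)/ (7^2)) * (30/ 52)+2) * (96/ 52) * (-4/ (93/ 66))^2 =-10683002880/ 53432561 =-199.93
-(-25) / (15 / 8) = 40 / 3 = 13.33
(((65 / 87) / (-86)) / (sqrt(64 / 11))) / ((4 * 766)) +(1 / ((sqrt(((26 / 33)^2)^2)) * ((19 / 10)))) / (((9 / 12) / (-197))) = -715110 / 3211-65 * sqrt(11) / 183398784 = -222.71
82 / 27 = 3.04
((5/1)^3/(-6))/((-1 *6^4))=125/7776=0.02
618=618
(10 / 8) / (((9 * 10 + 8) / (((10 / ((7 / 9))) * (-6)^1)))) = -675 / 686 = -0.98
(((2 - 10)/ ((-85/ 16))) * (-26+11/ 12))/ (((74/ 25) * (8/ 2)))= -6020/ 1887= -3.19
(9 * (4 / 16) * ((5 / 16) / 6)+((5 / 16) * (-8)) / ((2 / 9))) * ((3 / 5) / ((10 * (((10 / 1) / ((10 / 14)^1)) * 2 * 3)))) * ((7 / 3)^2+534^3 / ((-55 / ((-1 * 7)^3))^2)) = -437633019278413 / 9292800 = -47093773.60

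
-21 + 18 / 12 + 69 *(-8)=-1143 / 2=-571.50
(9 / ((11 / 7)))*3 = 189 / 11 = 17.18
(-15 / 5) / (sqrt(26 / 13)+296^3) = -38901504 / 336294891880447+3 * sqrt(2) / 672589783760894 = -0.00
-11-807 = -818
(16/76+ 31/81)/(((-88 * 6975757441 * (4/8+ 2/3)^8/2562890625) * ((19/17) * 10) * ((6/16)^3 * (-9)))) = 116173440000000/853953006074115353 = 0.00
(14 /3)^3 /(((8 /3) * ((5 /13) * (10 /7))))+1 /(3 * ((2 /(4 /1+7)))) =71.20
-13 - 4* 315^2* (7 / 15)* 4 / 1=-740893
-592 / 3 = -197.33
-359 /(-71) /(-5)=-359 /355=-1.01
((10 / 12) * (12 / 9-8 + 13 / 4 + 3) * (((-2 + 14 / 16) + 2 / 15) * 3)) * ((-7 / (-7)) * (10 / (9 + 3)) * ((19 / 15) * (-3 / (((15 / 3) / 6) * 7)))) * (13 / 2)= -4199 / 1152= -3.64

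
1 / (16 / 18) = 9 / 8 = 1.12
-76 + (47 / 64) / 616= -2996177 / 39424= -76.00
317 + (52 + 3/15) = 1846/5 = 369.20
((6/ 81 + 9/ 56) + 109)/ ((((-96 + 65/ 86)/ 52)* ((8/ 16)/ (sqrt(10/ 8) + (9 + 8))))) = -2161.06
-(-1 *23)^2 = -529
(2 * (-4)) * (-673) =5384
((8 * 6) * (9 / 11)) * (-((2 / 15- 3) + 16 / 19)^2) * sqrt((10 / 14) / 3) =-5326864 * sqrt(105) / 694925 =-78.55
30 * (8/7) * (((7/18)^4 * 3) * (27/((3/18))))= 3430/9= 381.11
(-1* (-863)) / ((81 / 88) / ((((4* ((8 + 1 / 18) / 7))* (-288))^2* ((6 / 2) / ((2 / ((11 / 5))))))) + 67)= 7194193346560 / 558529496363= 12.88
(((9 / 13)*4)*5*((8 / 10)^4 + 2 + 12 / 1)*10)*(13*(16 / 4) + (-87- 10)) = -5835888 / 65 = -89782.89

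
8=8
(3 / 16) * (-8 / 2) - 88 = -88.75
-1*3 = -3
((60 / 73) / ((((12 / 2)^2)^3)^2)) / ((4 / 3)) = 5 / 17656123392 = 0.00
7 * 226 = 1582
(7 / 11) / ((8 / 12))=21 / 22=0.95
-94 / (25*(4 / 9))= -8.46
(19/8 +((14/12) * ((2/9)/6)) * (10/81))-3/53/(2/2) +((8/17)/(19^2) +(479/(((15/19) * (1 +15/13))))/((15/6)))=115.00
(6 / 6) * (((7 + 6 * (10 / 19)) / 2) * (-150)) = -14475 / 19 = -761.84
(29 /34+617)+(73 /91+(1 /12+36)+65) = 13361225 /18564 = 719.74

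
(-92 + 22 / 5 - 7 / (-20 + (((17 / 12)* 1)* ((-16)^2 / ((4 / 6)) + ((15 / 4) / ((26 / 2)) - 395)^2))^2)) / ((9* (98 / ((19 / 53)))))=-71489980908949407508603 / 2007853068712024786183995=-0.04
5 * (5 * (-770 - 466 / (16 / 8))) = -25075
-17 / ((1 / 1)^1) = -17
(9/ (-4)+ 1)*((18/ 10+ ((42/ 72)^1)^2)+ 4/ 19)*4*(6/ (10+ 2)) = -32159/ 5472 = -5.88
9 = 9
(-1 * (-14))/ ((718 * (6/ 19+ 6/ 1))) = 133/ 43080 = 0.00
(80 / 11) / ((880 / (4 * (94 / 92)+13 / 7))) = 87 / 1771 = 0.05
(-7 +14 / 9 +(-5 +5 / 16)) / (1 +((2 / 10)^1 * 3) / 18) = -9.81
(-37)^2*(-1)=-1369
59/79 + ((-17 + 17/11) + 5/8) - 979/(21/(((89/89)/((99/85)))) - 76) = 149597637/30456712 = 4.91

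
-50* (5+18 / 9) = -350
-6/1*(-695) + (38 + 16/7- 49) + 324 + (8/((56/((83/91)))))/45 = 128570798/28665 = 4485.29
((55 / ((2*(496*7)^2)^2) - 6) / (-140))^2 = 12163546380071388293037944736721 / 6622375251372409163018927708569600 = 0.00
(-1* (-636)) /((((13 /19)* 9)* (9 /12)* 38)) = 424 /117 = 3.62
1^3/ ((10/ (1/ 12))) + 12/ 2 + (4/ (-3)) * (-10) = 2321/ 120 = 19.34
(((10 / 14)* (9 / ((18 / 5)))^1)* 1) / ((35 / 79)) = 395 / 98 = 4.03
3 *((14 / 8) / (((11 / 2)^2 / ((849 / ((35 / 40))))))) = 20376 / 121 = 168.40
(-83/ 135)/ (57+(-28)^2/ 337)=-27971/ 2699055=-0.01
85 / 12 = 7.08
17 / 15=1.13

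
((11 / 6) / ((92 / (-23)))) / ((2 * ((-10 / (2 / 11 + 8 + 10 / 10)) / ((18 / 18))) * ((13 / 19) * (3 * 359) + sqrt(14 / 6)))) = 26867919 / 94093036160 -36461 * sqrt(21) / 282279108480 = 0.00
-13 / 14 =-0.93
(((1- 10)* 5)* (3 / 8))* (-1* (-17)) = -2295 / 8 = -286.88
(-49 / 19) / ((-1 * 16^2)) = 49 / 4864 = 0.01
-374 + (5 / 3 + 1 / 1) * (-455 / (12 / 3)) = -2032 / 3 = -677.33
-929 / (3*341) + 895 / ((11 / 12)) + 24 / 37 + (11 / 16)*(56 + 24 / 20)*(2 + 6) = 1290.70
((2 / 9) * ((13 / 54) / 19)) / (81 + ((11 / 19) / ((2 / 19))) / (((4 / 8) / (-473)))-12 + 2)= -13 / 23694444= -0.00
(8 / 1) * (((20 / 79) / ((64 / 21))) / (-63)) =-5 / 474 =-0.01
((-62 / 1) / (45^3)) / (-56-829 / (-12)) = -248 / 4768875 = -0.00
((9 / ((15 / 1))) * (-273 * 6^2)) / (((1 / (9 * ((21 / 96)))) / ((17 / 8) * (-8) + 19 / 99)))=10732176 / 55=195130.47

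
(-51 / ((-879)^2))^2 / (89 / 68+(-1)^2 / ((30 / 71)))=98260 / 82890961358847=0.00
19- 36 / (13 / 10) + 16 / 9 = -809 / 117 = -6.91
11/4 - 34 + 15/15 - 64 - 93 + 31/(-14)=-5305/28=-189.46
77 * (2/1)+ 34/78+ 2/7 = 42239/273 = 154.72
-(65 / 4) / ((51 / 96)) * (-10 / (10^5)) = 13 / 4250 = 0.00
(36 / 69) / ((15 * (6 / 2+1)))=0.01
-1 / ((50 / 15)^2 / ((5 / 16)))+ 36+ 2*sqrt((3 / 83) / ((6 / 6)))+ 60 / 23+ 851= 889.96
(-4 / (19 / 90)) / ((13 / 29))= -42.27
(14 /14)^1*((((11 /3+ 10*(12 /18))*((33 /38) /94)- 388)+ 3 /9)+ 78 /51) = -70326005 /182172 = -386.04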